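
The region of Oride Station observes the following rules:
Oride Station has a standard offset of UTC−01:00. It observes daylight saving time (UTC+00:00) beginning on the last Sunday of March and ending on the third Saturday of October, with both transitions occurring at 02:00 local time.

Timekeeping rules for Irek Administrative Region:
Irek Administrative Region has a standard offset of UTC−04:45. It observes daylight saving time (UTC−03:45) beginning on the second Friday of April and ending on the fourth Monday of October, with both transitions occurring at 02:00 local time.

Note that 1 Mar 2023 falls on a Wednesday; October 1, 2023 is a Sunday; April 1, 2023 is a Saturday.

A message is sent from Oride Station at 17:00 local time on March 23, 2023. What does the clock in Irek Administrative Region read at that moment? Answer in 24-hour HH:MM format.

13:15

1 March 2023 is a Wednesday, so Sundays fall on 5, 12, 19, 26; the last is March 26.
1 October 2023 is a Sunday, so the first Saturday is October 7 and the third is October 21.
March 23, 2023 is outside the daylight-saving period (26 March – 21 October), so Oride Station is on standard time, UTC−01:00.
17:00 Oride Station + 1h = 18:00 UTC.
1 April 2023 is a Saturday, so the first Friday is April 7 and the second is April 14.
1 October 2023 is a Sunday, so the first Monday is October 2 and the fourth is October 23.
At the standard offset (UTC−04:45), 18:00 UTC − 4h45m = 13:15 Irek Administrative Region standard time.
The standard-time date in Irek Administrative Region, March 23, 2023, is outside the daylight-saving period (14 April – 23 October), so Irek Administrative Region is on standard time, UTC−04:45.
18:00 UTC − 4h45m = 13:15 Irek Administrative Region.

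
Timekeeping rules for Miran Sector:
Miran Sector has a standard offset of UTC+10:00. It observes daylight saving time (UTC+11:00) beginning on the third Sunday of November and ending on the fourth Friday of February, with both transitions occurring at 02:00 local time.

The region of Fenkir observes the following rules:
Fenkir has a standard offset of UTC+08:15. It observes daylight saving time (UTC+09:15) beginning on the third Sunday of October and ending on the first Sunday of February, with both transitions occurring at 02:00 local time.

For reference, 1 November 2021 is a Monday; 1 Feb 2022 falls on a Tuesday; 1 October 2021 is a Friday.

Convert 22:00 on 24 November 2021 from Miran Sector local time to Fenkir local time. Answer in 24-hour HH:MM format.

1 November 2021 is a Monday, so the first Sunday is November 7 and the third is November 21.
1 February 2022 is a Tuesday, so the first Friday is February 4 and the fourth is February 25.
Daylight saving runs 21 November 2021 – 25 February 2022; 24 November 2021 is inside that window, so Miran Sector is at UTC+11:00.
22:00 Miran Sector − 11h = 11:00 UTC.
1 October 2021 is a Friday, so the first Sunday is October 3 and the third is October 17.
1 February 2022 is a Tuesday, so the first Sunday is February 6.
At the standard offset (UTC+08:15), 11:00 UTC + 8h15m = 19:15 Fenkir standard time.
The standard-time date in Fenkir, 24 November 2021, lies within the daylight-saving period (17 October 2021 – 6 February 2022), so Fenkir is on daylight time, UTC+09:15.
11:00 UTC + 9h15m = 20:15 Fenkir.

20:15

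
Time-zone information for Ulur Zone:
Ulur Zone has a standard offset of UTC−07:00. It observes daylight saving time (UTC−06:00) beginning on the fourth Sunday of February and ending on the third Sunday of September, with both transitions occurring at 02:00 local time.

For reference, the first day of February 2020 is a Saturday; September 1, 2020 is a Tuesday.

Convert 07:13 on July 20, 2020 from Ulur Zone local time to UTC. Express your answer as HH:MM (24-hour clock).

1 February 2020 is a Saturday, so the first Sunday is February 2 and the fourth is February 23.
1 September 2020 is a Tuesday, so the first Sunday is September 6 and the third is September 20.
Daylight saving runs 23 February – 20 September; July 20, 2020 is inside that window, so Ulur Zone is at UTC−06:00.
07:13 local + 6h = 13:13 UTC.

13:13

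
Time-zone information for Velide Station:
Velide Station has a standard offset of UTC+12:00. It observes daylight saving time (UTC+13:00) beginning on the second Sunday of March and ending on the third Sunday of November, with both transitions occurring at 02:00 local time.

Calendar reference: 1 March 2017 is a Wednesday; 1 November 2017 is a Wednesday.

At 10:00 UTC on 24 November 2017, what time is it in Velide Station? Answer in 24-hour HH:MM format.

1 March 2017 is a Wednesday, so the first Sunday is March 5 and the second is March 12.
1 November 2017 is a Wednesday, so the first Sunday is November 5 and the third is November 19.
At the standard offset (UTC+12:00), 10:00 UTC + 12h = 22:00 Velide Station standard time.
The standard-time date in Velide Station, 24 November 2017, is outside the daylight-saving period (12 March – 19 November), so Velide Station is on standard time, UTC+12:00.
10:00 UTC + 12h = 22:00 local.

22:00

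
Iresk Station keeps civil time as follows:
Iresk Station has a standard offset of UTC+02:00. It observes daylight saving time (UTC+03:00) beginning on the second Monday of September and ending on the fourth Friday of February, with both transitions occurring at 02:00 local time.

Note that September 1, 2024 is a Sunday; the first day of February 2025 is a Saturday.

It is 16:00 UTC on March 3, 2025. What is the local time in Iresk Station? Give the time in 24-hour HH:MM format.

18:00

1 September 2024 is a Sunday, so the first Monday is September 2 and the second is September 9.
1 February 2025 is a Saturday, so the first Friday is February 7 and the fourth is February 28.
At the standard offset (UTC+02:00), 16:00 UTC + 2h = 18:00 Iresk Station standard time.
Daylight saving runs 9 September 2024 – 28 February 2025; the standard-time date in Iresk Station, March 3, 2025, is outside that window, so Iresk Station is on standard time at UTC+02:00.
16:00 UTC + 2h = 18:00 local.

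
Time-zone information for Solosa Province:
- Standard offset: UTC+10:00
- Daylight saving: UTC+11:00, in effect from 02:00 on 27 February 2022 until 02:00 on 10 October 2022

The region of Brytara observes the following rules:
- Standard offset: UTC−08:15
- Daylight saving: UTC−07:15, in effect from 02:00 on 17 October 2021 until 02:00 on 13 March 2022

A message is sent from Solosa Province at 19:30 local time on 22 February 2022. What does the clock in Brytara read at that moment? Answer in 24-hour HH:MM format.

22 February 2022 is outside the daylight-saving period (27 February – 10 October), so Solosa Province is on standard time, UTC+10:00.
19:30 Solosa Province − 10h = 09:30 UTC.
At the standard offset (UTC−08:15), 09:30 UTC − 8h15m = 01:15 Brytara standard time.
The standard-time date in Brytara, 22 February 2022, lies within the daylight-saving period (17 October 2021 – 13 March 2022), so Brytara is on daylight time, UTC−07:15.
09:30 UTC − 7h15m = 02:15 Brytara.

02:15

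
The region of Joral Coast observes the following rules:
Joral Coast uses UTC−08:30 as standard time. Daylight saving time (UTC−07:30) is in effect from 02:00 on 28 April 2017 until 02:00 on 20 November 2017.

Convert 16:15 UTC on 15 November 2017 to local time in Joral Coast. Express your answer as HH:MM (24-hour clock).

08:45

At the standard offset (UTC−08:30), 16:15 UTC − 8h30m = 07:45 Joral Coast standard time.
The standard-time date in Joral Coast, 15 November 2017, lies within the daylight-saving period (28 April – 20 November), so Joral Coast is on daylight time, UTC−07:30.
16:15 UTC − 7h30m = 08:45 local.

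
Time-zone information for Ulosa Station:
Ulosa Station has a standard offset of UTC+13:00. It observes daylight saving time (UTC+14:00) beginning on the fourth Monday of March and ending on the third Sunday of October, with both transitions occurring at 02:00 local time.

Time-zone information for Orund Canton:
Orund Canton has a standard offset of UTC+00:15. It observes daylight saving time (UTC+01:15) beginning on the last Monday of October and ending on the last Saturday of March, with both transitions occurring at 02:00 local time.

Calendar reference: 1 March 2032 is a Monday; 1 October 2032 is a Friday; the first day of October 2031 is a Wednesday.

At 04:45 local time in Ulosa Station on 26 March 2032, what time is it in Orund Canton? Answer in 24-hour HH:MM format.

16:00

1 March 2032 is a Monday, so the first Monday is March 1 and the fourth is March 22.
1 October 2032 is a Friday, so the first Sunday is October 3 and the third is October 17.
Daylight saving runs 22 March – 17 October; 26 March 2032 is inside that window, so Ulosa Station is at UTC+14:00.
04:45 Ulosa Station − 14h = 14:45 UTC (rolling into the previous day, 25 March 2032).
1 October 2031 is a Wednesday, so Mondays fall on 6, 13, 20, 27; the last is October 27.
1 March 2032 is a Monday, so Saturdays fall on 6, 13, 20, 27; the last is March 27.
At the standard offset (UTC+00:15), 14:45 UTC + 0h15m = 15:00 Orund Canton standard time.
The standard-time date in Orund Canton, 25 March 2032, lies within the daylight-saving period (27 October 2031 – 27 March 2032), so Orund Canton is on daylight time, UTC+01:15.
14:45 UTC + 1h15m = 16:00 Orund Canton.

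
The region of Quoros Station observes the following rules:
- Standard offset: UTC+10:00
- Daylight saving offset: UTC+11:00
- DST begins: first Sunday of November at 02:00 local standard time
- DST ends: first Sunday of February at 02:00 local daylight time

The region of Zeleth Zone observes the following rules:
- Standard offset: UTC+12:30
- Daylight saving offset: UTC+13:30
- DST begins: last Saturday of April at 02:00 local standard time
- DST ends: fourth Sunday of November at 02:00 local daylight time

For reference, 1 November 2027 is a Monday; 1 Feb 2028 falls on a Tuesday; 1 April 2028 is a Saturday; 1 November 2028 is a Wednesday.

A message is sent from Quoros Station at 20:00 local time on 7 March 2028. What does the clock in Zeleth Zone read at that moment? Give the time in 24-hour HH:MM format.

1 November 2027 is a Monday, so the first Sunday is November 7.
1 February 2028 is a Tuesday, so the first Sunday is February 6.
7 March 2028 is outside the daylight-saving period (7 November 2027 – 6 February 2028), so Quoros Station is on standard time, UTC+10:00.
20:00 Quoros Station − 10h = 10:00 UTC.
1 April 2028 is a Saturday, so Saturdays fall on 1, 8, 15, 22, 29; the last is April 29.
1 November 2028 is a Wednesday, so the first Sunday is November 5 and the fourth is November 26.
At the standard offset (UTC+12:30), 10:00 UTC + 12h30m = 22:30 Zeleth Zone standard time.
Daylight saving runs 29 April – 26 November; the standard-time date in Zeleth Zone, 7 March 2028, is outside that window, so Zeleth Zone is on standard time at UTC+12:30.
10:00 UTC + 12h30m = 22:30 Zeleth Zone.

22:30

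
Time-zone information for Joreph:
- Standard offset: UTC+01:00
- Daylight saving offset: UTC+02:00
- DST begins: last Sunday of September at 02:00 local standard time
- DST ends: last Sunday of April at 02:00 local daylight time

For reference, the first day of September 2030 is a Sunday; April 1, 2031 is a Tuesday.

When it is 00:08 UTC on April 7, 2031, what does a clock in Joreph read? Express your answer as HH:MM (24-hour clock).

1 September 2030 is a Sunday, so Sundays fall on 1, 8, 15, 22, 29; the last is September 29.
1 April 2031 is a Tuesday, so Sundays fall on 6, 13, 20, 27; the last is April 27.
At the standard offset (UTC+01:00), 00:08 UTC + 1h = 01:08 Joreph standard time.
Daylight saving runs 29 September 2030 – 27 April 2031; the standard-time date in Joreph, April 7, 2031, is inside that window, so Joreph is at UTC+02:00.
00:08 UTC + 2h = 02:08 local.

02:08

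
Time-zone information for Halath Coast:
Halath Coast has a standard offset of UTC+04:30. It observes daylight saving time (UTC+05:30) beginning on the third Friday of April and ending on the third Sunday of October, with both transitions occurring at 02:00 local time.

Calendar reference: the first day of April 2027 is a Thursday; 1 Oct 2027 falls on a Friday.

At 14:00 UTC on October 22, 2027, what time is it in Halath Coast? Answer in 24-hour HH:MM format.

1 April 2027 is a Thursday, so the first Friday is April 2 and the third is April 16.
1 October 2027 is a Friday, so the first Sunday is October 3 and the third is October 17.
At the standard offset (UTC+04:30), 14:00 UTC + 4h30m = 18:30 Halath Coast standard time.
The standard-time date in Halath Coast, October 22, 2027, is outside the daylight-saving period (16 April – 17 October), so Halath Coast is on standard time, UTC+04:30.
14:00 UTC + 4h30m = 18:30 local.

18:30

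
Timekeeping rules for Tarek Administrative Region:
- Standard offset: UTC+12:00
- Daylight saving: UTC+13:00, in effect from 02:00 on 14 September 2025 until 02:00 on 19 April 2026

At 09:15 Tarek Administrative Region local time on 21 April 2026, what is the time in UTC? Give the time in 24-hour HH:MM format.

21:15

Daylight saving runs 14 September 2025 – 19 April 2026; 21 April 2026 is outside that window, so Tarek Administrative Region is on standard time at UTC+12:00.
09:15 local − 12h = 21:15 UTC (rolling into the previous day, 20 April 2026).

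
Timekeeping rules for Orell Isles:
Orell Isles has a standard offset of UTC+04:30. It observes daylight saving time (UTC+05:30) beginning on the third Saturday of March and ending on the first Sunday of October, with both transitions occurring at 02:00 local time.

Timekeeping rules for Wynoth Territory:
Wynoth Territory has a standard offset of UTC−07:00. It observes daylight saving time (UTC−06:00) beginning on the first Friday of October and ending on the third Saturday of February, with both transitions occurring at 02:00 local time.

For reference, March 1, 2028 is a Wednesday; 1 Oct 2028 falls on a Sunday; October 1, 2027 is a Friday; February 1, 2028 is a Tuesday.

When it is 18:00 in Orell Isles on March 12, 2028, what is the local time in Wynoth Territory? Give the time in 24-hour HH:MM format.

1 March 2028 is a Wednesday, so the first Saturday is March 4 and the third is March 18.
1 October 2028 is a Sunday, so the first Sunday is October 1.
March 12, 2028 is outside the daylight-saving period (18 March – 1 October), so Orell Isles is on standard time, UTC+04:30.
18:00 Orell Isles − 4h30m = 13:30 UTC.
1 October 2027 is a Friday, so the first Friday is October 1.
1 February 2028 is a Tuesday, so the first Saturday is February 5 and the third is February 19.
At the standard offset (UTC−07:00), 13:30 UTC − 7h = 06:30 Wynoth Territory standard time.
Daylight saving runs 1 October 2027 – 19 February 2028; the standard-time date in Wynoth Territory, March 12, 2028, is outside that window, so Wynoth Territory is on standard time at UTC−07:00.
13:30 UTC − 7h = 06:30 Wynoth Territory.

06:30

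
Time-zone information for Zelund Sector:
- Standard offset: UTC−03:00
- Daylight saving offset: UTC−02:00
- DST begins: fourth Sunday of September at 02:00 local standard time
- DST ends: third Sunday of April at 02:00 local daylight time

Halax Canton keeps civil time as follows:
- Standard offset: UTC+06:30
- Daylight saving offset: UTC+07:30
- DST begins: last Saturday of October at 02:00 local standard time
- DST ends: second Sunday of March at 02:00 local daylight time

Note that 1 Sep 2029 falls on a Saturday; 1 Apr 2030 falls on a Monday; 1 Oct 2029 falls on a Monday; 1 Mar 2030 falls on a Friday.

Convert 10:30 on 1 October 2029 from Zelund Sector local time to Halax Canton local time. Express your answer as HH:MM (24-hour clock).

1 September 2029 is a Saturday, so the first Sunday is September 2 and the fourth is September 23.
1 April 2030 is a Monday, so the first Sunday is April 7 and the third is April 21.
1 October 2029 falls between 23 September 2029 and 21 April 2030, so daylight saving is in effect and Zelund Sector is at UTC−02:00.
10:30 Zelund Sector + 2h = 12:30 UTC.
1 October 2029 is a Monday, so Saturdays fall on 6, 13, 20, 27; the last is October 27.
1 March 2030 is a Friday, so the first Sunday is March 3 and the second is March 10.
At the standard offset (UTC+06:30), 12:30 UTC + 6h30m = 19:00 Halax Canton standard time.
The standard-time date in Halax Canton, 1 October 2029, does not fall between 27 October 2029 and 10 March 2030, so daylight saving is not in effect and Halax Canton is at UTC+06:30.
12:30 UTC + 6h30m = 19:00 Halax Canton.

19:00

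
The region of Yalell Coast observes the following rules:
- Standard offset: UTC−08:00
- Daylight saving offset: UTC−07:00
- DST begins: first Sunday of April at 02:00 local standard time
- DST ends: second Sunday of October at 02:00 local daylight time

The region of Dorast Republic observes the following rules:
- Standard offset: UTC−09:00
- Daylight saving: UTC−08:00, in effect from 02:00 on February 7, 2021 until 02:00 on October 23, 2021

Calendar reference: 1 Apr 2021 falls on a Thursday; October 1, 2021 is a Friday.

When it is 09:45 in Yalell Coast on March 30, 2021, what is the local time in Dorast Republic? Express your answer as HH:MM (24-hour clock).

09:45

1 April 2021 is a Thursday, so the first Sunday is April 4.
1 October 2021 is a Friday, so the first Sunday is October 3 and the second is October 10.
March 30, 2021 is outside the daylight-saving period (4 April – 10 October), so Yalell Coast is on standard time, UTC−08:00.
09:45 Yalell Coast + 8h = 17:45 UTC.
At the standard offset (UTC−09:00), 17:45 UTC − 9h = 08:45 Dorast Republic standard time.
Daylight saving runs 7 February – 23 October; the standard-time date in Dorast Republic, March 30, 2021, is inside that window, so Dorast Republic is at UTC−08:00.
17:45 UTC − 8h = 09:45 Dorast Republic.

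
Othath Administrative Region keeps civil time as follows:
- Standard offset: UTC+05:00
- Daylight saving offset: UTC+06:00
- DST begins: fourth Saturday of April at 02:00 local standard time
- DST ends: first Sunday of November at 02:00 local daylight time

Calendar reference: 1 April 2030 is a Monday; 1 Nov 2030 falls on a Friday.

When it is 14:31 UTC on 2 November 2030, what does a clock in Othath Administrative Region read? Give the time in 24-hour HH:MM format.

20:31

1 April 2030 is a Monday, so the first Saturday is April 6 and the fourth is April 27.
1 November 2030 is a Friday, so the first Sunday is November 3.
At the standard offset (UTC+05:00), 14:31 UTC + 5h = 19:31 Othath Administrative Region standard time.
The standard-time date in Othath Administrative Region, 2 November 2030, lies within the daylight-saving period (27 April – 3 November), so Othath Administrative Region is on daylight time, UTC+06:00.
14:31 UTC + 6h = 20:31 local.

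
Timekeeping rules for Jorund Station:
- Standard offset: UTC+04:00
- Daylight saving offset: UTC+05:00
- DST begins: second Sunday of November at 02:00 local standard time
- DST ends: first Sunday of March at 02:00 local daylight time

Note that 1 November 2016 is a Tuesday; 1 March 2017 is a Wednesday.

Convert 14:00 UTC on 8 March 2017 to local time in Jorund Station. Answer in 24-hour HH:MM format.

1 November 2016 is a Tuesday, so the first Sunday is November 6 and the second is November 13.
1 March 2017 is a Wednesday, so the first Sunday is March 5.
At the standard offset (UTC+04:00), 14:00 UTC + 4h = 18:00 Jorund Station standard time.
The standard-time date in Jorund Station, 8 March 2017, is outside the daylight-saving period (13 November 2016 – 5 March 2017), so Jorund Station is on standard time, UTC+04:00.
14:00 UTC + 4h = 18:00 local.

18:00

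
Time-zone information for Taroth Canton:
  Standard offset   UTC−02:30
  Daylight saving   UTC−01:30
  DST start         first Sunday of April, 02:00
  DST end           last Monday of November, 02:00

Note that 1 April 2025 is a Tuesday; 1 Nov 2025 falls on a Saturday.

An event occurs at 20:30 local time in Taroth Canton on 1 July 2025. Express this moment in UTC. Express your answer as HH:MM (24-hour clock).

1 April 2025 is a Tuesday, so the first Sunday is April 6.
1 November 2025 is a Saturday, so Mondays fall on 3, 10, 17, 24; the last is November 24.
1 July 2025 falls between 6 April and 24 November, so daylight saving is in effect and Taroth Canton is at UTC−01:30.
20:30 local + 1h30m = 22:00 UTC.

22:00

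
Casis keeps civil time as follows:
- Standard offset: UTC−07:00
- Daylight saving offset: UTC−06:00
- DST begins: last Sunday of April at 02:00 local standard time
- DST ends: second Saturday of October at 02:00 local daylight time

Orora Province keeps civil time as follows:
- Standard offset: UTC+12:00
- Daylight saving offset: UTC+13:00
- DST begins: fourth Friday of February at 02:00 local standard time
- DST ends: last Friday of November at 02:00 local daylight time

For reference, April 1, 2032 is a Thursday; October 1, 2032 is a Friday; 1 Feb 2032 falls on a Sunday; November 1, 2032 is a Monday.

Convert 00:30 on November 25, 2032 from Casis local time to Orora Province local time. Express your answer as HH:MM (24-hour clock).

20:30

1 April 2032 is a Thursday, so Sundays fall on 4, 11, 18, 25; the last is April 25.
1 October 2032 is a Friday, so the first Saturday is October 2 and the second is October 9.
Daylight saving runs 25 April – 9 October; November 25, 2032 is outside that window, so Casis is on standard time at UTC−07:00.
00:30 Casis + 7h = 07:30 UTC.
1 February 2032 is a Sunday, so the first Friday is February 6 and the fourth is February 27.
1 November 2032 is a Monday, so Fridays fall on 5, 12, 19, 26; the last is November 26.
At the standard offset (UTC+12:00), 07:30 UTC + 12h = 19:30 Orora Province standard time.
The standard-time date in Orora Province, November 25, 2032, lies within the daylight-saving period (27 February – 26 November), so Orora Province is on daylight time, UTC+13:00.
07:30 UTC + 13h = 20:30 Orora Province.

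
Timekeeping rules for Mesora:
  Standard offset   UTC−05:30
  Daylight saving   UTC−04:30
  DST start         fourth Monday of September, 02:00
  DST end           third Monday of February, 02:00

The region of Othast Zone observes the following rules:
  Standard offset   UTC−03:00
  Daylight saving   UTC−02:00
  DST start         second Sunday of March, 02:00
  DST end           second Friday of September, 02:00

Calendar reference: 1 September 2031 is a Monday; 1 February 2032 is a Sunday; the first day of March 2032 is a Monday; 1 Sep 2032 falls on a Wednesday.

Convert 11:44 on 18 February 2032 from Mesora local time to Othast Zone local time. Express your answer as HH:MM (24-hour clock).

14:14

1 September 2031 is a Monday, so the first Monday is September 1 and the fourth is September 22.
1 February 2032 is a Sunday, so the first Monday is February 2 and the third is February 16.
18 February 2032 is outside the daylight-saving period (22 September 2031 – 16 February 2032), so Mesora is on standard time, UTC−05:30.
11:44 Mesora + 5h30m = 17:14 UTC.
1 March 2032 is a Monday, so the first Sunday is March 7 and the second is March 14.
1 September 2032 is a Wednesday, so the first Friday is September 3 and the second is September 10.
At the standard offset (UTC−03:00), 17:14 UTC − 3h = 14:14 Othast Zone standard time.
The standard-time date in Othast Zone, 18 February 2032, is outside the daylight-saving period (14 March – 10 September), so Othast Zone is on standard time, UTC−03:00.
17:14 UTC − 3h = 14:14 Othast Zone.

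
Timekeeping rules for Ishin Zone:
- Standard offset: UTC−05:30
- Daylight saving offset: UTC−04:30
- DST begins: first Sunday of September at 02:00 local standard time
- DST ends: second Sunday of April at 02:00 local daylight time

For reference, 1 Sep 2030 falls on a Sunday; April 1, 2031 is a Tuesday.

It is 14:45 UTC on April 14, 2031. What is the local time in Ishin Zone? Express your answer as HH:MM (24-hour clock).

1 September 2030 is a Sunday, so the first Sunday is September 1.
1 April 2031 is a Tuesday, so the first Sunday is April 6 and the second is April 13.
At the standard offset (UTC−05:30), 14:45 UTC − 5h30m = 09:15 Ishin Zone standard time.
Daylight saving runs 1 September 2030 – 13 April 2031; the standard-time date in Ishin Zone, April 14, 2031, is outside that window, so Ishin Zone is on standard time at UTC−05:30.
14:45 UTC − 5h30m = 09:15 local.

09:15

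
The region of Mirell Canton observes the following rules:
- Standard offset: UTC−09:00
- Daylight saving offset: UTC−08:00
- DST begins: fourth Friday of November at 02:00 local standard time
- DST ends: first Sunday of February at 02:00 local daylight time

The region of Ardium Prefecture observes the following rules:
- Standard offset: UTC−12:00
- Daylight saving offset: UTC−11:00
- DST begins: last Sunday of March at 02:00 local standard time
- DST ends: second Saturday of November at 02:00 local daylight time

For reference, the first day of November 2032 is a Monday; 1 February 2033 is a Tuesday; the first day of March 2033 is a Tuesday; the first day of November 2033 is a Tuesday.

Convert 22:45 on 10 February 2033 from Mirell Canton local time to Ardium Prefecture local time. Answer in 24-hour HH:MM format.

1 November 2032 is a Monday, so the first Friday is November 5 and the fourth is November 26.
1 February 2033 is a Tuesday, so the first Sunday is February 6.
Daylight saving runs 26 November 2032 – 6 February 2033; 10 February 2033 is outside that window, so Mirell Canton is on standard time at UTC−09:00.
22:45 Mirell Canton + 9h = 07:45 UTC (rolling into the next day, 11 February 2033).
1 March 2033 is a Tuesday, so Sundays fall on 6, 13, 20, 27; the last is March 27.
1 November 2033 is a Tuesday, so the first Saturday is November 5 and the second is November 12.
At the standard offset (UTC−12:00), 07:45 UTC − 12h = 19:45 Ardium Prefecture standard time (rolling into the previous day, 10 February 2033).
The standard-time date in Ardium Prefecture, 10 February 2033, is outside the daylight-saving period (27 March – 12 November), so Ardium Prefecture is on standard time, UTC−12:00.
07:45 UTC − 12h = 19:45 Ardium Prefecture (rolling into the previous day, 10 February 2033).

19:45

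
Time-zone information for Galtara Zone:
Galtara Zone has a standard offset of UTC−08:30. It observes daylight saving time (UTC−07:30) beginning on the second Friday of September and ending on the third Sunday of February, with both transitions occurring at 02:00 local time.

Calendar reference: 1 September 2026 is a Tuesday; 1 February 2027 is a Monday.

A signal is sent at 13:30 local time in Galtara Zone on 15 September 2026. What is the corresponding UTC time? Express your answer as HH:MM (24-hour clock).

1 September 2026 is a Tuesday, so the first Friday is September 4 and the second is September 11.
1 February 2027 is a Monday, so the first Sunday is February 7 and the third is February 21.
15 September 2026 lies within the daylight-saving period (11 September 2026 – 21 February 2027), so Galtara Zone is on daylight time, UTC−07:30.
13:30 local + 7h30m = 21:00 UTC.

21:00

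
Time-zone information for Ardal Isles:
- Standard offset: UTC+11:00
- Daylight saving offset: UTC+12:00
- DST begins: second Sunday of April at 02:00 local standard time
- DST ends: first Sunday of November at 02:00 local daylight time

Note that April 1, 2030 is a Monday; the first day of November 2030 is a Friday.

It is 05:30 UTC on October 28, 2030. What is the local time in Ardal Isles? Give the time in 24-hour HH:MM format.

1 April 2030 is a Monday, so the first Sunday is April 7 and the second is April 14.
1 November 2030 is a Friday, so the first Sunday is November 3.
At the standard offset (UTC+11:00), 05:30 UTC + 11h = 16:30 Ardal Isles standard time.
The standard-time date in Ardal Isles, October 28, 2030, falls between 14 April and 3 November, so daylight saving is in effect and Ardal Isles is at UTC+12:00.
05:30 UTC + 12h = 17:30 local.

17:30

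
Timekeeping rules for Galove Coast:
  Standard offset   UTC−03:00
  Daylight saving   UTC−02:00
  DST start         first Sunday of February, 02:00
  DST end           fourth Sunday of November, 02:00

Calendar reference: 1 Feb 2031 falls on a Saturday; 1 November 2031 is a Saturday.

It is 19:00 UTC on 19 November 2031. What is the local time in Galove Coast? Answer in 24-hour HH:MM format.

1 February 2031 is a Saturday, so the first Sunday is February 2.
1 November 2031 is a Saturday, so the first Sunday is November 2 and the fourth is November 23.
At the standard offset (UTC−03:00), 19:00 UTC − 3h = 16:00 Galove Coast standard time.
The standard-time date in Galove Coast, 19 November 2031, falls between 2 February and 23 November, so daylight saving is in effect and Galove Coast is at UTC−02:00.
19:00 UTC − 2h = 17:00 local.

17:00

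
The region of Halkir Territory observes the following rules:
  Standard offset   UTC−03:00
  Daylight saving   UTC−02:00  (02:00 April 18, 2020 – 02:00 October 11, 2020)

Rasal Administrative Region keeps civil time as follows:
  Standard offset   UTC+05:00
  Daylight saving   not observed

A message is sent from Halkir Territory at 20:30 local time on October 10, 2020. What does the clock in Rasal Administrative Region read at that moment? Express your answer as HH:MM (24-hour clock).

Daylight saving runs 18 April – 11 October; October 10, 2020 is inside that window, so Halkir Territory is at UTC−02:00.
20:30 Halkir Territory + 2h = 22:30 UTC.
Rasal Administrative Region has no daylight saving, so its offset is UTC+05:00 year-round.
22:30 UTC + 5h = 03:30 Rasal Administrative Region (rolling into the next day, 11 October 2020).

03:30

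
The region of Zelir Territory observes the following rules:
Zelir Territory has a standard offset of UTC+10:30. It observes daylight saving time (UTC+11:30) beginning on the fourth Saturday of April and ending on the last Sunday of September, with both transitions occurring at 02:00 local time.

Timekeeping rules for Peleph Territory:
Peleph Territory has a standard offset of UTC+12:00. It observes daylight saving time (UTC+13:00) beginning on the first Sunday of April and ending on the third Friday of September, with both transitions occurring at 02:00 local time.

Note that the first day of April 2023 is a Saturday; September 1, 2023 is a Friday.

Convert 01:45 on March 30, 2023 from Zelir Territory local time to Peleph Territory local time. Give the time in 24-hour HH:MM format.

1 April 2023 is a Saturday, so the first Saturday is April 1 and the fourth is April 22.
1 September 2023 is a Friday, so Sundays fall on 3, 10, 17, 24; the last is September 24.
March 30, 2023 does not fall between 22 April and 24 September, so daylight saving is not in effect and Zelir Territory is at UTC+10:30.
01:45 Zelir Territory − 10h30m = 15:15 UTC (rolling into the previous day, 29 March 2023).
1 April 2023 is a Saturday, so the first Sunday is April 2.
1 September 2023 is a Friday, so the first Friday is September 1 and the third is September 15.
At the standard offset (UTC+12:00), 15:15 UTC + 12h = 03:15 Peleph Territory standard time (rolling into the next day, 30 March 2023).
The standard-time date in Peleph Territory, March 30, 2023, does not fall between 2 April and 15 September, so daylight saving is not in effect and Peleph Territory is at UTC+12:00.
15:15 UTC + 12h = 03:15 Peleph Territory (rolling into the next day, 30 March 2023).

03:15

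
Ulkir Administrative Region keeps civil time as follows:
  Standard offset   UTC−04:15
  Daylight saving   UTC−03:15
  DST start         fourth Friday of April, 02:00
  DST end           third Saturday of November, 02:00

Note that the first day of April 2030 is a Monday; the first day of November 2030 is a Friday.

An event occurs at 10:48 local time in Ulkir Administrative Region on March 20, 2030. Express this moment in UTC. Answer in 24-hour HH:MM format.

15:03

1 April 2030 is a Monday, so the first Friday is April 5 and the fourth is April 26.
1 November 2030 is a Friday, so the first Saturday is November 2 and the third is November 16.
March 20, 2030 is outside the daylight-saving period (26 April – 16 November), so Ulkir Administrative Region is on standard time, UTC−04:15.
10:48 local + 4h15m = 15:03 UTC.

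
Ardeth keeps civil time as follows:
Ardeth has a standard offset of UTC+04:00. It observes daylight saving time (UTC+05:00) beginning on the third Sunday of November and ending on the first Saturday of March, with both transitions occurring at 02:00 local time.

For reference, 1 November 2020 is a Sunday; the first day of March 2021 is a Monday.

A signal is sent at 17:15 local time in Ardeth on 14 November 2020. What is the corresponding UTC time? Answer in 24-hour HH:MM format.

1 November 2020 is a Sunday, so the first Sunday is November 1 and the third is November 15.
1 March 2021 is a Monday, so the first Saturday is March 6.
Daylight saving runs 15 November 2020 – 6 March 2021; 14 November 2020 is outside that window, so Ardeth is on standard time at UTC+04:00.
17:15 local − 4h = 13:15 UTC.

13:15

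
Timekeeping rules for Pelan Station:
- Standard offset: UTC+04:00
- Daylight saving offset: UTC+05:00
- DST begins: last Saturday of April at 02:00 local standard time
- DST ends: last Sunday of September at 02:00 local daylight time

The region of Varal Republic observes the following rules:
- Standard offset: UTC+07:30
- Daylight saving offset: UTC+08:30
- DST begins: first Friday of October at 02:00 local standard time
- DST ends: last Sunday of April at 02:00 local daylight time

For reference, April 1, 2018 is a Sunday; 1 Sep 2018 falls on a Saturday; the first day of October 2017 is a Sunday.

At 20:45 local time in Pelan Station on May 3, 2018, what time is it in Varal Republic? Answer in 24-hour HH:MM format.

1 April 2018 is a Sunday, so Saturdays fall on 7, 14, 21, 28; the last is April 28.
1 September 2018 is a Saturday, so Sundays fall on 2, 9, 16, 23, 30; the last is September 30.
May 3, 2018 falls between 28 April and 30 September, so daylight saving is in effect and Pelan Station is at UTC+05:00.
20:45 Pelan Station − 5h = 15:45 UTC.
1 October 2017 is a Sunday, so the first Friday is October 6.
1 April 2018 is a Sunday, so Sundays fall on 1, 8, 15, 22, 29; the last is April 29.
At the standard offset (UTC+07:30), 15:45 UTC + 7h30m = 23:15 Varal Republic standard time.
The standard-time date in Varal Republic, May 3, 2018, is outside the daylight-saving period (6 October 2017 – 29 April 2018), so Varal Republic is on standard time, UTC+07:30.
15:45 UTC + 7h30m = 23:15 Varal Republic.

23:15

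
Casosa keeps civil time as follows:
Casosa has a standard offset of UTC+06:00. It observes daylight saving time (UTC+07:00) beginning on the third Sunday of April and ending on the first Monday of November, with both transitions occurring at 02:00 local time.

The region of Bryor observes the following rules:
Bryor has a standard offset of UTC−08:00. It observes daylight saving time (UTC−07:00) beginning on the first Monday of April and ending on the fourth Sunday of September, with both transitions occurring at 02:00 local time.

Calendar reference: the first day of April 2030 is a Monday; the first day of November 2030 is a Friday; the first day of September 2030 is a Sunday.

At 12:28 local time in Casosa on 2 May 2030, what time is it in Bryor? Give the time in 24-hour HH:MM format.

22:28

1 April 2030 is a Monday, so the first Sunday is April 7 and the third is April 21.
1 November 2030 is a Friday, so the first Monday is November 4.
2 May 2030 falls between 21 April and 4 November, so daylight saving is in effect and Casosa is at UTC+07:00.
12:28 Casosa − 7h = 05:28 UTC.
1 April 2030 is a Monday, so the first Monday is April 1.
1 September 2030 is a Sunday, so the first Sunday is September 1 and the fourth is September 22.
At the standard offset (UTC−08:00), 05:28 UTC − 8h = 21:28 Bryor standard time (rolling into the previous day, 1 May 2030).
Daylight saving runs 1 April – 22 September; the standard-time date in Bryor, 1 May 2030, is inside that window, so Bryor is at UTC−07:00.
05:28 UTC − 7h = 22:28 Bryor (rolling into the previous day, 1 May 2030).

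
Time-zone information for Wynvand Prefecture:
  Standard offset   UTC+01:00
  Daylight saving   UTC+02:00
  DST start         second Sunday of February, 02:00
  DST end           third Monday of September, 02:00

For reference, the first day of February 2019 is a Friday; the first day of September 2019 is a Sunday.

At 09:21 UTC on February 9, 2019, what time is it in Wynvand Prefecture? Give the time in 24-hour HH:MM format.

10:21

1 February 2019 is a Friday, so the first Sunday is February 3 and the second is February 10.
1 September 2019 is a Sunday, so the first Monday is September 2 and the third is September 16.
At the standard offset (UTC+01:00), 09:21 UTC + 1h = 10:21 Wynvand Prefecture standard time.
Daylight saving runs 10 February – 16 September; the standard-time date in Wynvand Prefecture, February 9, 2019, is outside that window, so Wynvand Prefecture is on standard time at UTC+01:00.
09:21 UTC + 1h = 10:21 local.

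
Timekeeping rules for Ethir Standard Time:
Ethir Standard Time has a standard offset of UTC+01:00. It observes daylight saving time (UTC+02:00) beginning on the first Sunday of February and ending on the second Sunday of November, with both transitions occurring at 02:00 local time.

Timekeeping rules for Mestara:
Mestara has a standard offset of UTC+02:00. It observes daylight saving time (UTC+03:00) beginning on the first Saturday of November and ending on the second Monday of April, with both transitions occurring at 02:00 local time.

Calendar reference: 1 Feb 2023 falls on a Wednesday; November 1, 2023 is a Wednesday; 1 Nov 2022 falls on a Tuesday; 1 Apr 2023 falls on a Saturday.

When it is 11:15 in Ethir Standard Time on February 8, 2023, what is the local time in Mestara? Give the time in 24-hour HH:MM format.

12:15

1 February 2023 is a Wednesday, so the first Sunday is February 5.
1 November 2023 is a Wednesday, so the first Sunday is November 5 and the second is November 12.
Daylight saving runs 5 February – 12 November; February 8, 2023 is inside that window, so Ethir Standard Time is at UTC+02:00.
11:15 Ethir Standard Time − 2h = 09:15 UTC.
1 November 2022 is a Tuesday, so the first Saturday is November 5.
1 April 2023 is a Saturday, so the first Monday is April 3 and the second is April 10.
At the standard offset (UTC+02:00), 09:15 UTC + 2h = 11:15 Mestara standard time.
The standard-time date in Mestara, February 8, 2023, lies within the daylight-saving period (5 November 2022 – 10 April 2023), so Mestara is on daylight time, UTC+03:00.
09:15 UTC + 3h = 12:15 Mestara.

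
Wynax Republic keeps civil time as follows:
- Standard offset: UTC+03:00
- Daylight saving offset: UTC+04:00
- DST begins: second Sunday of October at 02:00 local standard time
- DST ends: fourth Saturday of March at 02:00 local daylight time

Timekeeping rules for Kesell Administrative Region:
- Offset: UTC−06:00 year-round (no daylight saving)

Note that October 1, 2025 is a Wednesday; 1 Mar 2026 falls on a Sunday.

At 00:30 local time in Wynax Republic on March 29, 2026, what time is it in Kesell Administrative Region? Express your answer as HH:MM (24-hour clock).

15:30

1 October 2025 is a Wednesday, so the first Sunday is October 5 and the second is October 12.
1 March 2026 is a Sunday, so the first Saturday is March 7 and the fourth is March 28.
March 29, 2026 is outside the daylight-saving period (12 October 2025 – 28 March 2026), so Wynax Republic is on standard time, UTC+03:00.
00:30 Wynax Republic − 3h = 21:30 UTC (rolling into the previous day, 28 March 2026).
Kesell Administrative Region stays on UTC−06:00 all year.
21:30 UTC − 6h = 15:30 Kesell Administrative Region.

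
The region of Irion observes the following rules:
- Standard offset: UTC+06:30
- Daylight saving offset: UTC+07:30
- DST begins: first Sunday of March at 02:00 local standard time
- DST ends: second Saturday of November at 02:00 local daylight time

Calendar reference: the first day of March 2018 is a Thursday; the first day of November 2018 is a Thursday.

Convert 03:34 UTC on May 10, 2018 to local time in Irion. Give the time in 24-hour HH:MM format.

11:04

1 March 2018 is a Thursday, so the first Sunday is March 4.
1 November 2018 is a Thursday, so the first Saturday is November 3 and the second is November 10.
At the standard offset (UTC+06:30), 03:34 UTC + 6h30m = 10:04 Irion standard time.
The standard-time date in Irion, May 10, 2018, lies within the daylight-saving period (4 March – 10 November), so Irion is on daylight time, UTC+07:30.
03:34 UTC + 7h30m = 11:04 local.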